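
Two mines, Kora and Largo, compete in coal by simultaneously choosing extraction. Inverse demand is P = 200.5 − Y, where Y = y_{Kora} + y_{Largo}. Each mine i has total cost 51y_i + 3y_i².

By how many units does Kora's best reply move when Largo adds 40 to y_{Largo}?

Mine Kora's profit: π = y_{Kora}(200.5 − (y_{Kora} + y_{Largo})) − 51y_{Kora} − 3y_{Kora}².
∂π/∂y_{Kora} = 149.5 − 8y_{Kora} − y_{Largo} = 0, so y_{Kora} = 18.6875 − 0.125y_{Largo}.
The reaction-function slope is −0.125, so a 40-unit rise in y_{Largo} moves y_{Kora} by −0.125 × 40 = −5. Kora's best response falls — the actions are strategic substitutes.

-5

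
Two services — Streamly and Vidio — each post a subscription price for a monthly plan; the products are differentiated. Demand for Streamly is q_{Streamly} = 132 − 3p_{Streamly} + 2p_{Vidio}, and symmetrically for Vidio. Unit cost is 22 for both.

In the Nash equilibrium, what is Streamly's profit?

Streamly's profit: π = (p_{Streamly} − 22)(132 − 3p_{Streamly} + 2p_{Vidio}).
∂π/∂p_{Streamly} = 198 − 6p_{Streamly} + 2p_{Vidio} = 0 ⇒ p_{Streamly} = 33 + (1/3)p_{Vidio}.
The game is symmetric, so in equilibrium p_{Vidio} = p_{Streamly}: the reaction function gives (2/3)p_{Streamly} = 33, hence p_{Streamly} = 49.5.
q_{Streamly} = 132 − 3·49.5 + 2·49.5 = 82.5.
Profit = (49.5 − 22)·82.5 = 2268.75.

2268.75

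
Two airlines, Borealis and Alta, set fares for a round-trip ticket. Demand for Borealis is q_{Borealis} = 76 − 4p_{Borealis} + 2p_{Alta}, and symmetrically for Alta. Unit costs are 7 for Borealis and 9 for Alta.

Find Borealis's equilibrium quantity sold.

42.4

Borealis's profit: π = (p_{Borealis} − 7)(76 − 4p_{Borealis} + 2p_{Alta}).
∂π/∂p_{Borealis} = 104 − 8p_{Borealis} + 2p_{Alta} = 0 ⇒ p_{Borealis} = 13 + 0.25p_{Alta}.
Similarly p_{Alta} = 14 + 0.25p_{Borealis}.
Substituting the second reaction function into the first: p_{Borealis} = 13 + 0.25(14 + 0.25p_{Borealis}), which gives 0.9375p_{Borealis} = 16.5 ⇒ p_{Borealis} = 17.6.
Then p_{Alta} = 14 + 0.25·17.6 = 18.4.
q_{Borealis} = 76 − 4·17.6 + 2·18.4 = 42.4.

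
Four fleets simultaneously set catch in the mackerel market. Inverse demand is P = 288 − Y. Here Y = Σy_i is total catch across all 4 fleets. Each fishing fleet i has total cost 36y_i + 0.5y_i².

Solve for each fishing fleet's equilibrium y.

42

A representative fishing fleet's profit is π_i = y_i(288 − Y) − 36y_i − 0.5y_i², with Y = y_i + Σ_{j≠i} y_j.
First-order condition: 252 − 3y_i − Σ_{j≠i} y_j = 0.
Imposing symmetry (y_j = y for all j) turns Σ_{j≠i} y_j into 3y, so 252 = 6y and y = 42.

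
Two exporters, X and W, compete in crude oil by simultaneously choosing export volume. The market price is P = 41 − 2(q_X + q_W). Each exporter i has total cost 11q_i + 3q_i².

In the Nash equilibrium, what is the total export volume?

Exporter X's profit: π = q_X(41 − 2(q_X + q_W)) − 11q_X − 3q_X².
∂π/∂q_X = 30 − 10q_X − 2q_W = 0, so q_X = 3 − 0.2q_W.
Setting q_X = q_W in the reaction function: q_X = 3 − 0.2q_X, so q_X = 3 / 1.2 = 2.5.
Total export volume: 2.5 + 2.5 = 5.

5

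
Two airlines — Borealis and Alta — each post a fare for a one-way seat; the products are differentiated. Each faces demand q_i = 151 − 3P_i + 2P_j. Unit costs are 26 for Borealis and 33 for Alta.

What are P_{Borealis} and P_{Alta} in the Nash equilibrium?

58.5625, 61.1875

Borealis's profit: π = (P_{Borealis} − 26)(151 − 3P_{Borealis} + 2P_{Alta}).
∂π/∂P_{Borealis} = 229 − 6P_{Borealis} + 2P_{Alta} = 0 ⇒ P_{Borealis} = 229/6 + (1/3)P_{Alta}.
Similarly P_{Alta} = 125/3 + (1/3)P_{Borealis}.
Solving the two reaction functions simultaneously: (1 − (1/3)(1/3))P_{Borealis} = 229/6 + (1/3)·(125/3), so (8/9)P_{Borealis} = 937/18 and P_{Borealis} = 58.5625.
Then P_{Alta} = 125/3 + (1/3)·58.5625 = 61.1875.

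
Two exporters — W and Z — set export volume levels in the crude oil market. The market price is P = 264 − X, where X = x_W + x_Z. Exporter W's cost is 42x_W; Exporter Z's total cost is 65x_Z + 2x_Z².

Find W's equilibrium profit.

Exporter W's profit: π = x_W(264 − (x_W + x_Z)) − 42x_W.
∂π/∂x_W = 222 − 2x_W − x_Z = 0, so x_W = 111 − 0.5x_Z.
For Z: ∂π/∂x_Z = 199 − 6x_Z − x_W = 0 ⇒ x_Z = 199/6 − (1/6)x_W.
Plugging x_Z into W's best response: x_W = 111 − 0.5(199/6 − (1/6)x_W) ⇒ (11/12)x_W = 1133/12, so x_W = 103.
Then x_Z = 199/6 − (1/6)·103 = 16.
Price P = 264 − 119 = 145.
W's profit: (145 − 42)·103 = 10609.

10609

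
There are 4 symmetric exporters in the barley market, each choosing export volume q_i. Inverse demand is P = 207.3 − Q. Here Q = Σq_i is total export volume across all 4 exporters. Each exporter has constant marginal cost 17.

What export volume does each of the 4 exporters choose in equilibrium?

38.06

A representative exporter's profit is π_i = q_i(207.3 − Q) − 17q_i, with Q = q_i + Σ_{j≠i} q_j.
First-order condition: 190.3 − 2q_i − Σ_{j≠i} q_j = 0.
Imposing symmetry (q_j = q for all j) turns Σ_{j≠i} q_j into 3q, so 190.3 = 5q and q = 38.06.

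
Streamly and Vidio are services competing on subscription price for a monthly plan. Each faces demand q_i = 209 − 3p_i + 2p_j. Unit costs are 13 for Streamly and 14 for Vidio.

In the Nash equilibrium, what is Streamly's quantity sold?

Streamly's profit: π = (p_{Streamly} − 13)(209 − 3p_{Streamly} + 2p_{Vidio}).
∂π/∂p_{Streamly} = 248 − 6p_{Streamly} + 2p_{Vidio} = 0 ⇒ p_{Streamly} = 124/3 + (1/3)p_{Vidio}.
Similarly p_{Vidio} = 251/6 + (1/3)p_{Streamly}.
Substituting the second reaction function into the first: p_{Streamly} = 124/3 + (1/3)(251/6 + (1/3)p_{Streamly}), which gives (8/9)p_{Streamly} = 995/18 ⇒ p_{Streamly} = 62.1875.
Then p_{Vidio} = 251/6 + (1/3)·62.1875 = 62.5625.
q_{Streamly} = 209 − 3·62.1875 + 2·62.5625 = 147.5625.

147.5625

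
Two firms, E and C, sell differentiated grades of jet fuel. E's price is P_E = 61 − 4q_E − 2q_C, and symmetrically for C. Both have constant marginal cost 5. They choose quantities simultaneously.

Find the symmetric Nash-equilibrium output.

Firm E's profit: π = q_E(61 − 4q_E − 2q_C) − 5q_E.
∂π/∂q_E = 56 − 8q_E − 2q_C = 0 ⇒ q_E = 7 − 0.25q_C.
The game is symmetric, so in equilibrium q_C = q_E: the reaction function gives 1.25q_E = 7, hence q_E = 5.6.

5.6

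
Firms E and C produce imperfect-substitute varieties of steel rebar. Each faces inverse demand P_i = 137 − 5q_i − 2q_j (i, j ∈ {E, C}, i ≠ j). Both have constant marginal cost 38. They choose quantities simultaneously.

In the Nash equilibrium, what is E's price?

Firm E's profit: π = q_E(137 − 5q_E − 2q_C) − 38q_E.
∂π/∂q_E = 99 − 10q_E − 2q_C = 0 ⇒ q_E = 9.9 − 0.2q_C.
By symmetry q_C = q_E; substituting into the reaction function, 1.2q_E = 9.9 and q_E = 8.25.
P_E = 137 − 5·8.25 − 2·8.25 = 79.25.

79.25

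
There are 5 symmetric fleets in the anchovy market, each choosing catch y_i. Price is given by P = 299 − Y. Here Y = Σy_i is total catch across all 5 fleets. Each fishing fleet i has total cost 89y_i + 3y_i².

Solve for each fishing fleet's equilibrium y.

17.5

A representative fishing fleet's profit is π_i = y_i(299 − Y) − 89y_i − 3y_i², with Y = y_i + Σ_{j≠i} y_j.
First-order condition: 210 − 8y_i − Σ_{j≠i} y_j = 0.
With identical fishing fleets, set every y_j = y: then 210 − 8y − 4y = 0, i.e. y = 210/12 = 17.5.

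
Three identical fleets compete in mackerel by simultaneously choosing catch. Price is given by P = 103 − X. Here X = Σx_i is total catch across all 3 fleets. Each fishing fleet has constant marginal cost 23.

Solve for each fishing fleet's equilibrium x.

20

A representative fishing fleet's profit is π_i = x_i(103 − X) − 23x_i, with X = x_i + Σ_{j≠i} x_j.
First-order condition: 80 − 2x_i − Σ_{j≠i} x_j = 0.
Imposing symmetry (x_j = x for all j) turns Σ_{j≠i} x_j into 2x, so 80 = 4x and x = 20.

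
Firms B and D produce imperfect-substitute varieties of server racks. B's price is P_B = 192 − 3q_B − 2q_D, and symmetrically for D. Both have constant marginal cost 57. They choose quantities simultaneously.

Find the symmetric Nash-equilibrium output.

Firm B's profit: π = q_B(192 − 3q_B − 2q_D) − 57q_B.
∂π/∂q_B = 135 − 6q_B − 2q_D = 0 ⇒ q_B = 22.5 − (1/3)q_D.
By symmetry q_D = q_B; substituting into the reaction function, (4/3)q_B = 22.5 and q_B = 16.875.

16.875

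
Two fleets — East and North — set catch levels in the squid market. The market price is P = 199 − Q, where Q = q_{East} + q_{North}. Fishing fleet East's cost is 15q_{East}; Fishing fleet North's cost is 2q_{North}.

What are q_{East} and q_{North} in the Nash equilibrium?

Fishing fleet East's profit: π = q_{East}(199 − (q_{East} + q_{North})) − 15q_{East}.
∂π/∂q_{East} = 184 − 2q_{East} − q_{North} = 0, so q_{East} = 92 − 0.5q_{North}.
By the same steps for North: q_{North} = 98.5 − 0.5q_{East}.
Plugging q_{North} into East's best response: q_{East} = 92 − 0.5(98.5 − 0.5q_{East}) ⇒ 0.75q_{East} = 42.75, so q_{East} = 57.
Then q_{North} = 98.5 − 0.5·57 = 70.

57, 70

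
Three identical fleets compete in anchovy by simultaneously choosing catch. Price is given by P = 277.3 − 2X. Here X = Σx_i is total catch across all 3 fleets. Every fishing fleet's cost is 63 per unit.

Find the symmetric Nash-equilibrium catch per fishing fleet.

A representative fishing fleet's profit is π_i = x_i(277.3 − 2X) − 63x_i, with X = x_i + Σ_{j≠i} x_j.
First-order condition: 214.3 − 4x_i − 2Σ_{j≠i} x_j = 0.
In a symmetric equilibrium every fishing fleet chooses the same x, so Σ_{j≠i} x_j = 2x. The condition becomes 214.3 − 8x = 0, giving x = 214.3/8 = 26.7875.

26.7875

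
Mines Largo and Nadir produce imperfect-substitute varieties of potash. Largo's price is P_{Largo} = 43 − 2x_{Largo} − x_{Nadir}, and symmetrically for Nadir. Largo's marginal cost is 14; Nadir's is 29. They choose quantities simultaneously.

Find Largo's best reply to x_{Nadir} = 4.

6.25

Mine Largo's profit: π = x_{Largo}(43 − 2x_{Largo} − x_{Nadir}) − 14x_{Largo}.
∂π/∂x_{Largo} = 29 − 4x_{Largo} − x_{Nadir} = 0 ⇒ x_{Largo} = 7.25 − 0.25x_{Nadir}.
At x_{Nadir} = 4: x_{Largo} = 7.25 − 0.25·4 = 6.25.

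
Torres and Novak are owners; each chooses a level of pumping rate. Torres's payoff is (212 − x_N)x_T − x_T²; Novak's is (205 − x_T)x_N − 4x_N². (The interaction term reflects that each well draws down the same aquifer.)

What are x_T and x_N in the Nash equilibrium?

Expanding Torres's payoff: 212x_T − x_Nx_T − x_T².
∂π/∂x_T = 212 − x_N − 2x_T = 0, so x_T = 106 − 0.5x_N.
Likewise for Novak: x_N = 25.625 − 0.125x_T.
Substituting the second reaction function into the first: x_T = 106 − 0.5(25.625 − 0.125x_T), which gives 0.9375x_T = 93.1875 ⇒ x_T = 99.4.
Then x_N = 25.625 − 0.125·99.4 = 13.2.

99.4, 13.2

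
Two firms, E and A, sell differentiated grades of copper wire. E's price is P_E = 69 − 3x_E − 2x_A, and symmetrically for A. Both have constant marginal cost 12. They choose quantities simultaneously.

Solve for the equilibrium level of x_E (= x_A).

7.125

Firm E's profit: π = x_E(69 − 3x_E − 2x_A) − 12x_E.
∂π/∂x_E = 57 − 6x_E − 2x_A = 0 ⇒ x_E = 9.5 − (1/3)x_A.
By symmetry x_A = x_E; substituting into the reaction function, (4/3)x_E = 9.5 and x_E = 7.125.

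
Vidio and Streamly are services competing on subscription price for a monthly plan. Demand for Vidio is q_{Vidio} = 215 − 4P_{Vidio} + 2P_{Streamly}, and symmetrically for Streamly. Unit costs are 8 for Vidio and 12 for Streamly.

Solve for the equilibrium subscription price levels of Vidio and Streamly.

Vidio's profit: π = (P_{Vidio} − 8)(215 − 4P_{Vidio} + 2P_{Streamly}).
∂π/∂P_{Vidio} = 247 − 8P_{Vidio} + 2P_{Streamly} = 0 ⇒ P_{Vidio} = 30.875 + 0.25P_{Streamly}.
Similarly P_{Streamly} = 32.875 + 0.25P_{Vidio}.
Substituting the second reaction function into the first: P_{Vidio} = 30.875 + 0.25(32.875 + 0.25P_{Vidio}), which gives 0.9375P_{Vidio} = 1251/32 ⇒ P_{Vidio} = 41.7.
Then P_{Streamly} = 32.875 + 0.25·41.7 = 43.3.

41.7, 43.3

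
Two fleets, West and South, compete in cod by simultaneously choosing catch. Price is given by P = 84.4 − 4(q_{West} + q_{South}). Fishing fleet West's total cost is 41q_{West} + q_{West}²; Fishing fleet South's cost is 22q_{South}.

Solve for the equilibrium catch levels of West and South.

Fishing fleet West's profit: π = q_{West}(84.4 − 4(q_{West} + q_{South})) − 41q_{West} − q_{West}².
∂π/∂q_{West} = 43.4 − 10q_{West} − 4q_{South} = 0, so q_{West} = 4.34 − 0.4q_{South}.
For South: ∂π/∂q_{South} = 62.4 − 8q_{South} − 4q_{West} = 0 ⇒ q_{South} = 7.8 − 0.5q_{West}.
Solving the two reaction functions simultaneously: (1 − (−0.4)(−0.5))q_{West} = 4.34 − 0.4·7.8, so 0.8q_{West} = 1.22 and q_{West} = 1.525.
Then q_{South} = 7.8 − 0.5·1.525 = 7.0375.

1.525, 7.0375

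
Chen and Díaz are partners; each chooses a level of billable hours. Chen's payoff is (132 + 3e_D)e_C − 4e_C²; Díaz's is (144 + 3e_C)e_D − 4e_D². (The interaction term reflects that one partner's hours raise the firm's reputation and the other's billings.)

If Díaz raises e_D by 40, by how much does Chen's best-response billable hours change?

15

Expanding Chen's payoff: 132e_C + 3e_De_C − 4e_C².
∂π/∂e_C = 132 + 3e_D − 8e_C = 0, so e_C = 16.5 + 0.375e_D.
The reaction-function slope is 0.375, so a 40-unit rise in e_D moves e_C by 0.375 × 40 = 15. Chen's best response rises — the actions are strategic complements.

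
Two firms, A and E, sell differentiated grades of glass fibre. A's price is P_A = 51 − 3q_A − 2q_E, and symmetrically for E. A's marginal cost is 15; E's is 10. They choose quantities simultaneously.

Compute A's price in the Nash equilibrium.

Firm A's profit: π = q_A(51 − 3q_A − 2q_E) − 15q_A.
∂π/∂q_A = 36 − 6q_A − 2q_E = 0 ⇒ q_A = 6 − (1/3)q_E.
Similarly q_E = 41/6 − (1/3)q_A.
Substituting the second reaction function into the first: q_A = 6 − (1/3)(41/6 − (1/3)q_A), which gives (8/9)q_A = 67/18 ⇒ q_A = 4.1875.
Then q_E = 41/6 − (1/3)·4.1875 = 5.4375.
P_A = 51 − 3·4.1875 − 2·5.4375 = 27.5625.

27.5625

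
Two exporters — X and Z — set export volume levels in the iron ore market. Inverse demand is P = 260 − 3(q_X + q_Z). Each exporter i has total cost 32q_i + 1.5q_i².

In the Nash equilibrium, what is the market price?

146

Exporter X's profit: π = q_X(260 − 3(q_X + q_Z)) − 32q_X − 1.5q_X².
∂π/∂q_X = 228 − 9q_X − 3q_Z = 0, so q_X = 76/3 − (1/3)q_Z.
The game is symmetric, so in equilibrium q_Z = q_X: the reaction function gives (4/3)q_X = 76/3, hence q_X = 19.
Equilibrium price: P = 260 − 3·38 = 146.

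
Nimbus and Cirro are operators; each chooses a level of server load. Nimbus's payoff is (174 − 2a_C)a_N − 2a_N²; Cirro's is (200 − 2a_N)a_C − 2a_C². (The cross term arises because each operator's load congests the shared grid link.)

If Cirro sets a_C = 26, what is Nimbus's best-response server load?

Expanding Nimbus's payoff: 174a_N − 2a_Ca_N − 2a_N².
∂π/∂a_N = 174 − 2a_C − 4a_N = 0, so a_N = 43.5 − 0.5a_C.
At a_C = 26: a_N = 43.5 − 0.5·26 = 30.5.

30.5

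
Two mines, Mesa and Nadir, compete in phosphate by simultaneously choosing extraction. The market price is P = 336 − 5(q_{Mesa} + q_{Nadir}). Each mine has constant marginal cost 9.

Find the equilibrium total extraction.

43.6

Mine Mesa's profit: π = q_{Mesa}(336 − 5(q_{Mesa} + q_{Nadir})) − 9q_{Mesa}.
∂π/∂q_{Mesa} = 327 − 10q_{Mesa} − 5q_{Nadir} = 0, so q_{Mesa} = 32.7 − 0.5q_{Nadir}.
Setting q_{Mesa} = q_{Nadir} in the reaction function: q_{Mesa} = 32.7 − 0.5q_{Mesa}, so q_{Mesa} = 32.7 / 1.5 = 21.8.
Total extraction: 21.8 + 21.8 = 43.6.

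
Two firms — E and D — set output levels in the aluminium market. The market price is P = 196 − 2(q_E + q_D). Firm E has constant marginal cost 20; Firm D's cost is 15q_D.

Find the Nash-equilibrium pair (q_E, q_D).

28.5, 31

Firm E's profit: π = q_E(196 − 2(q_E + q_D)) − 20q_E.
∂π/∂q_E = 176 − 4q_E − 2q_D = 0, so q_E = 44 − 0.5q_D.
By the same steps for D: q_D = 45.25 − 0.5q_E.
Solving the two reaction functions simultaneously: (1 − (−0.5)(−0.5))q_E = 44 − 0.5·45.25, so 0.75q_E = 21.375 and q_E = 28.5.
Then q_D = 45.25 − 0.5·28.5 = 31.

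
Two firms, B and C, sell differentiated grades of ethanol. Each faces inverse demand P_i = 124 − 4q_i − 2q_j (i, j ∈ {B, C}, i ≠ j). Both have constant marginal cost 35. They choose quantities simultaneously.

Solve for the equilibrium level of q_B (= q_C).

Firm B's profit: π = q_B(124 − 4q_B − 2q_C) − 35q_B.
∂π/∂q_B = 89 − 8q_B − 2q_C = 0 ⇒ q_B = 11.125 − 0.25q_C.
Setting q_B = q_C in the reaction function: q_B = 11.125 − 0.25q_B, so q_B = 11.125 / 1.25 = 8.9.

8.9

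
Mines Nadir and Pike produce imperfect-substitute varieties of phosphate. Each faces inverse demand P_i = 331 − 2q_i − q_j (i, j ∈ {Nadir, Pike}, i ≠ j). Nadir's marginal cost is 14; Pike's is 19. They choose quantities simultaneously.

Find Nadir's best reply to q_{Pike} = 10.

Mine Nadir's profit: π = q_{Nadir}(331 − 2q_{Nadir} − q_{Pike}) − 14q_{Nadir}.
∂π/∂q_{Nadir} = 317 − 4q_{Nadir} − q_{Pike} = 0 ⇒ q_{Nadir} = 79.25 − 0.25q_{Pike}.
At q_{Pike} = 10: q_{Nadir} = 79.25 − 0.25·10 = 76.75.

76.75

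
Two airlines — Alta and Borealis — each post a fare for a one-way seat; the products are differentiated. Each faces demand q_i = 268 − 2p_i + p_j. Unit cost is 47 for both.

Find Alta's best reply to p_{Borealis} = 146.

Alta's profit: π = (p_{Alta} − 47)(268 − 2p_{Alta} + p_{Borealis}).
∂π/∂p_{Alta} = 362 − 4p_{Alta} + p_{Borealis} = 0 ⇒ p_{Alta} = 90.5 + 0.25p_{Borealis}.
At p_{Borealis} = 146: p_{Alta} = 90.5 + 0.25·146 = 127.

127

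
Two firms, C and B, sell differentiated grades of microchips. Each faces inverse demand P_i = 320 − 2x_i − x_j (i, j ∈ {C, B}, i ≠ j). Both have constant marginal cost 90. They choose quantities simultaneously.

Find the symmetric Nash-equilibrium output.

46

Firm C's profit: π = x_C(320 − 2x_C − x_B) − 90x_C.
∂π/∂x_C = 230 − 4x_C − x_B = 0 ⇒ x_C = 57.5 − 0.25x_B.
By symmetry x_B = x_C; substituting into the reaction function, 1.25x_C = 57.5 and x_C = 46.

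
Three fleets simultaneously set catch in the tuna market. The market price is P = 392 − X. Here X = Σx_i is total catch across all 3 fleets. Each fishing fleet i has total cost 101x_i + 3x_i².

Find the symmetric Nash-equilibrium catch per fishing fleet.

A representative fishing fleet's profit is π_i = x_i(392 − X) − 101x_i − 3x_i², with X = x_i + Σ_{j≠i} x_j.
First-order condition: 291 − 8x_i − Σ_{j≠i} x_j = 0.
In a symmetric equilibrium every fishing fleet chooses the same x, so Σ_{j≠i} x_j = 2x. The condition becomes 291 − 10x = 0, giving x = 291/10 = 29.1.

29.1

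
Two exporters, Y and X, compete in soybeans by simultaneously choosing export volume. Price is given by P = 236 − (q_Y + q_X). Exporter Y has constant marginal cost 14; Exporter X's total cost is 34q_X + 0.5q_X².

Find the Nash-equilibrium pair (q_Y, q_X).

92.8, 36.4

Exporter Y's profit: π = q_Y(236 − (q_Y + q_X)) − 14q_Y.
∂π/∂q_Y = 222 − 2q_Y − q_X = 0, so q_Y = 111 − 0.5q_X.
For X: ∂π/∂q_X = 202 − 3q_X − q_Y = 0 ⇒ q_X = 202/3 − (1/3)q_Y.
Plugging q_X into Y's best response: q_Y = 111 − 0.5(202/3 − (1/3)q_Y) ⇒ (5/6)q_Y = 232/3, so q_Y = 92.8.
Then q_X = 202/3 − (1/3)·92.8 = 36.4.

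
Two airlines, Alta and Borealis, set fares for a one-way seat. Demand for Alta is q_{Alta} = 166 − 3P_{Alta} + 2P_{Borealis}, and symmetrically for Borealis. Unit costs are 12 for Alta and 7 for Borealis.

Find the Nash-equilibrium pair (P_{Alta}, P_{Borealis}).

49.5625, 47.6875

Alta's profit: π = (P_{Alta} − 12)(166 − 3P_{Alta} + 2P_{Borealis}).
∂π/∂P_{Alta} = 202 − 6P_{Alta} + 2P_{Borealis} = 0 ⇒ P_{Alta} = 101/3 + (1/3)P_{Borealis}.
Similarly P_{Borealis} = 187/6 + (1/3)P_{Alta}.
Substituting the second reaction function into the first: P_{Alta} = 101/3 + (1/3)(187/6 + (1/3)P_{Alta}), which gives (8/9)P_{Alta} = 793/18 ⇒ P_{Alta} = 49.5625.
Then P_{Borealis} = 187/6 + (1/3)·49.5625 = 47.6875.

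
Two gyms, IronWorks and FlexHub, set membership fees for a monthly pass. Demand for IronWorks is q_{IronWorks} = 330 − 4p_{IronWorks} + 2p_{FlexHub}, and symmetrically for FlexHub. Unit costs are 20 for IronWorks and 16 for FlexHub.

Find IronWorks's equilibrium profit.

IronWorks's profit: π = (p_{IronWorks} − 20)(330 − 4p_{IronWorks} + 2p_{FlexHub}).
∂π/∂p_{IronWorks} = 410 − 8p_{IronWorks} + 2p_{FlexHub} = 0 ⇒ p_{IronWorks} = 51.25 + 0.25p_{FlexHub}.
Similarly p_{FlexHub} = 49.25 + 0.25p_{IronWorks}.
Plugging p_{FlexHub} into IronWorks's best response: p_{IronWorks} = 51.25 + 0.25(49.25 + 0.25p_{IronWorks}) ⇒ 0.9375p_{IronWorks} = 63.5625, so p_{IronWorks} = 67.8.
Then p_{FlexHub} = 49.25 + 0.25·67.8 = 66.2.
q_{IronWorks} = 330 − 4·67.8 + 2·66.2 = 191.2.
Profit = (67.8 − 20)·191.2 = 9139.36.

9139.36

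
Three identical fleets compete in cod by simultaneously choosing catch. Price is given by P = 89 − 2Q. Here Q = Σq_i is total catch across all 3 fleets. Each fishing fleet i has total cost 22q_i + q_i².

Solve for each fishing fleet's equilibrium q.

6.7

A representative fishing fleet's profit is π_i = q_i(89 − 2Q) − 22q_i − q_i², with Q = q_i + Σ_{j≠i} q_j.
First-order condition: 67 − 6q_i − 2Σ_{j≠i} q_j = 0.
With identical fishing fleets, set every q_j = q: then 67 − 6q − 4q = 0, i.e. q = 67/10 = 6.7.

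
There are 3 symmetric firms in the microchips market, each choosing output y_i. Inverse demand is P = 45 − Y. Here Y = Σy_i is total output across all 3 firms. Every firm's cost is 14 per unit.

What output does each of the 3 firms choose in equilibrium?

7.75

A representative firm's profit is π_i = y_i(45 − Y) − 14y_i, with Y = y_i + Σ_{j≠i} y_j.
First-order condition: 31 − 2y_i − Σ_{j≠i} y_j = 0.
With identical firms, set every y_j = y: then 31 − 2y − 2y = 0, i.e. y = 31/4 = 7.75.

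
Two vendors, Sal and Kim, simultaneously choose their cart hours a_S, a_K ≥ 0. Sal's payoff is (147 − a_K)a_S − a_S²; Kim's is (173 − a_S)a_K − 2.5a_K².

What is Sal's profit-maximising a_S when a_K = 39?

54

Expanding Sal's payoff: 147a_S − a_Ka_S − a_S².
∂π/∂a_S = 147 − a_K − 2a_S = 0, so a_S = 73.5 − 0.5a_K.
At a_K = 39: a_S = 73.5 − 0.5·39 = 54.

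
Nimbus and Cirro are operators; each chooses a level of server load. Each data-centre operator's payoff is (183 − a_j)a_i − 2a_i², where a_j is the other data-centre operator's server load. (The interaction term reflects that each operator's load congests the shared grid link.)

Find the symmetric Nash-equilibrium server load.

36.6

Nimbus's payoff is (183 − a_C)a_N − 2a_N².
∂π/∂a_N = 183 − a_C − 4a_N = 0, so a_N = 45.75 − 0.25a_C.
The game is symmetric, so in equilibrium a_C = a_N: the reaction function gives 1.25a_N = 45.75, hence a_N = 36.6.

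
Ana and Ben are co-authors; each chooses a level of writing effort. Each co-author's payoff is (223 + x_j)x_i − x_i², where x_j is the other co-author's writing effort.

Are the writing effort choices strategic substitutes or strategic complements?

strategic complements

Ana's payoff is (223 + x_B)x_A − x_A².
∂π/∂x_A = 223 + x_B − 2x_A = 0, so x_A = 111.5 + 0.5x_B.
The best-response slope dx_A/dx_B = 0.5 > 0: the reaction function is upward-sloping, so the choices are strategic complements.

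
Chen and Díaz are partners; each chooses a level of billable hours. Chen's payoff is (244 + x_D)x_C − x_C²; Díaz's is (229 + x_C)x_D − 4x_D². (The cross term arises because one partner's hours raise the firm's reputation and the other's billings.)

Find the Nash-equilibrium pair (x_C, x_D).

Expanding Chen's payoff: 244x_C + x_Dx_C − x_C².
∂π/∂x_C = 244 + x_D − 2x_C = 0, so x_C = 122 + 0.5x_D.
Likewise for Díaz: x_D = 28.625 + 0.125x_C.
Solving the two reaction functions simultaneously: (1 − (0.5)(0.125))x_C = 122 + 0.5·28.625, so 0.9375x_C = 136.3125 and x_C = 145.4.
Then x_D = 28.625 + 0.125·145.4 = 46.8.

145.4, 46.8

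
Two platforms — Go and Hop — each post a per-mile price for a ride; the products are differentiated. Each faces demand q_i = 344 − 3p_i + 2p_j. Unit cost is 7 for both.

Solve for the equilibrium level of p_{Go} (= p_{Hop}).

Go's profit: π = (p_{Go} − 7)(344 − 3p_{Go} + 2p_{Hop}).
∂π/∂p_{Go} = 365 − 6p_{Go} + 2p_{Hop} = 0 ⇒ p_{Go} = 365/6 + (1/3)p_{Hop}.
Setting p_{Go} = p_{Hop} in the reaction function: p_{Go} = 365/6 + (1/3)p_{Go}, so p_{Go} = (365/6) / (2/3) = 91.25.

91.25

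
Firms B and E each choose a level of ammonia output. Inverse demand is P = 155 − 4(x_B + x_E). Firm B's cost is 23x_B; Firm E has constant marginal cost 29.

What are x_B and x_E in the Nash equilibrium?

Firm B's profit: π = x_B(155 − 4(x_B + x_E)) − 23x_B.
∂π/∂x_B = 132 − 8x_B − 4x_E = 0, so x_B = 16.5 − 0.5x_E.
By the same steps for E: x_E = 15.75 − 0.5x_B.
Solving the two reaction functions simultaneously: (1 − (−0.5)(−0.5))x_B = 16.5 − 0.5·15.75, so 0.75x_B = 8.625 and x_B = 11.5.
Then x_E = 15.75 − 0.5·11.5 = 10.

11.5, 10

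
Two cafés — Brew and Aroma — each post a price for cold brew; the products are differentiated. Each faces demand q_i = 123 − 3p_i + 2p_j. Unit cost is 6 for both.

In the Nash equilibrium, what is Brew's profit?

2566.6875

Brew's profit: π = (p_{Brew} − 6)(123 − 3p_{Brew} + 2p_{Aroma}).
∂π/∂p_{Brew} = 141 − 6p_{Brew} + 2p_{Aroma} = 0 ⇒ p_{Brew} = 23.5 + (1/3)p_{Aroma}.
Setting p_{Brew} = p_{Aroma} in the reaction function: p_{Brew} = 23.5 + (1/3)p_{Brew}, so p_{Brew} = 23.5 / (2/3) = 35.25.
q_{Brew} = 123 − 3·35.25 + 2·35.25 = 87.75.
Profit = (35.25 − 6)·87.75 = 2566.6875.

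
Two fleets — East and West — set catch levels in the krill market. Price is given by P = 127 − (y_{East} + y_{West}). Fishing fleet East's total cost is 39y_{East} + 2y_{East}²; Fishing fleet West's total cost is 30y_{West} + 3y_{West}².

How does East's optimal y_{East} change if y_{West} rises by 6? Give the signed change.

Fishing fleet East's profit: π = y_{East}(127 − (y_{East} + y_{West})) − 39y_{East} − 2y_{East}².
∂π/∂y_{East} = 88 − 6y_{East} − y_{West} = 0, so y_{East} = 44/3 − (1/6)y_{West}.
The reaction-function slope is −1/6, so a 6-unit rise in y_{West} moves y_{East} by −1/6 × 6 = −1. East's best response falls — the actions are strategic substitutes.

-1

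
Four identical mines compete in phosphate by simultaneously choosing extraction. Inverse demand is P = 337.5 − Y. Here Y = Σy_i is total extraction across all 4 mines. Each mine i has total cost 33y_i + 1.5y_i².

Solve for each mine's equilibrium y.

A representative mine's profit is π_i = y_i(337.5 − Y) − 33y_i − 1.5y_i², with Y = y_i + Σ_{j≠i} y_j.
First-order condition: 304.5 − 5y_i − Σ_{j≠i} y_j = 0.
With identical mines, set every y_j = y: then 304.5 − 5y − 3y = 0, i.e. y = 304.5/8 = 38.0625.

38.0625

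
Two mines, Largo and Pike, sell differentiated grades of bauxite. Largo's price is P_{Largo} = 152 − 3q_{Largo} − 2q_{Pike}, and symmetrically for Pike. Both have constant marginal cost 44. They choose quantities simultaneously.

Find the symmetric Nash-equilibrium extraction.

13.5

Mine Largo's profit: π = q_{Largo}(152 − 3q_{Largo} − 2q_{Pike}) − 44q_{Largo}.
∂π/∂q_{Largo} = 108 − 6q_{Largo} − 2q_{Pike} = 0 ⇒ q_{Largo} = 18 − (1/3)q_{Pike}.
Setting q_{Largo} = q_{Pike} in the reaction function: q_{Largo} = 18 − (1/3)q_{Largo}, so q_{Largo} = 18 / (4/3) = 13.5.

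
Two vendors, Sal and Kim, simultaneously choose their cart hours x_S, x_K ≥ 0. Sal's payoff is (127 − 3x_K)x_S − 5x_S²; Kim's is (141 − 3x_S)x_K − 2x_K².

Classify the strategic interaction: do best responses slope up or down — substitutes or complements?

strategic substitutes

Expanding Sal's payoff: 127x_S − 3x_Kx_S − 5x_S².
∂π/∂x_S = 127 − 3x_K − 10x_S = 0, so x_S = 12.7 − 0.3x_K.
The best-response slope dx_S/dx_K = −0.3 < 0: the reaction function is downward-sloping, so the choices are strategic substitutes.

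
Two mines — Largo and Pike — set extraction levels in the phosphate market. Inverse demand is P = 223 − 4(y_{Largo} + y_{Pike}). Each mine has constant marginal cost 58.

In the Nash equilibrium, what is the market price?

Mine Largo's profit: π = y_{Largo}(223 − 4(y_{Largo} + y_{Pike})) − 58y_{Largo}.
∂π/∂y_{Largo} = 165 − 8y_{Largo} − 4y_{Pike} = 0, so y_{Largo} = 20.625 − 0.5y_{Pike}.
By symmetry y_{Pike} = y_{Largo}; substituting into the reaction function, 1.5y_{Largo} = 20.625 and y_{Largo} = 13.75.
Equilibrium price: P = 223 − 4·27.5 = 113.

113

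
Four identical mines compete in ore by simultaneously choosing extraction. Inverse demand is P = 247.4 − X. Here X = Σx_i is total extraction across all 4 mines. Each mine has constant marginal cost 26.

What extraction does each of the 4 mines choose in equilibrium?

A representative mine's profit is π_i = x_i(247.4 − X) − 26x_i, with X = x_i + Σ_{j≠i} x_j.
First-order condition: 221.4 − 2x_i − Σ_{j≠i} x_j = 0.
With identical mines, set every x_j = x: then 221.4 − 2x − 3x = 0, i.e. x = 221.4/5 = 44.28.

44.28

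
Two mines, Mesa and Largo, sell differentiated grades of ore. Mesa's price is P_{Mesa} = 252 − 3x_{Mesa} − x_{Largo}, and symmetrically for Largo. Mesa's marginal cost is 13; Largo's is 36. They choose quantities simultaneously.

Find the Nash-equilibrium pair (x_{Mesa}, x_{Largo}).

34.8, 30.2

Mine Mesa's profit: π = x_{Mesa}(252 − 3x_{Mesa} − x_{Largo}) − 13x_{Mesa}.
∂π/∂x_{Mesa} = 239 − 6x_{Mesa} − x_{Largo} = 0 ⇒ x_{Mesa} = 239/6 − (1/6)x_{Largo}.
Similarly x_{Largo} = 36 − (1/6)x_{Mesa}.
Substituting the second reaction function into the first: x_{Mesa} = 239/6 − (1/6)(36 − (1/6)x_{Mesa}), which gives (35/36)x_{Mesa} = 203/6 ⇒ x_{Mesa} = 34.8.
Then x_{Largo} = 36 − (1/6)·34.8 = 30.2.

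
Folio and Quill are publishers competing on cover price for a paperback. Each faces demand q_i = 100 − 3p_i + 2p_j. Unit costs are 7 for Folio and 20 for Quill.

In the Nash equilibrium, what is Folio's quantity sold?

77.0625

Folio's profit: π = (p_{Folio} − 7)(100 − 3p_{Folio} + 2p_{Quill}).
∂π/∂p_{Folio} = 121 − 6p_{Folio} + 2p_{Quill} = 0 ⇒ p_{Folio} = 121/6 + (1/3)p_{Quill}.
Similarly p_{Quill} = 80/3 + (1/3)p_{Folio}.
Solving the two reaction functions simultaneously: (1 − (1/3)(1/3))p_{Folio} = 121/6 + (1/3)·(80/3), so (8/9)p_{Folio} = 523/18 and p_{Folio} = 32.6875.
Then p_{Quill} = 80/3 + (1/3)·32.6875 = 37.5625.
q_{Folio} = 100 − 3·32.6875 + 2·37.5625 = 77.0625.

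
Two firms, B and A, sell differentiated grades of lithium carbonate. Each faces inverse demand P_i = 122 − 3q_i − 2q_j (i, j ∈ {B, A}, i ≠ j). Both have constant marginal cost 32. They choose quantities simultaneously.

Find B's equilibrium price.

Firm B's profit: π = q_B(122 − 3q_B − 2q_A) − 32q_B.
∂π/∂q_B = 90 − 6q_B − 2q_A = 0 ⇒ q_B = 15 − (1/3)q_A.
The game is symmetric, so in equilibrium q_A = q_B: the reaction function gives (4/3)q_B = 15, hence q_B = 11.25.
P_B = 122 − 3·11.25 − 2·11.25 = 65.75.

65.75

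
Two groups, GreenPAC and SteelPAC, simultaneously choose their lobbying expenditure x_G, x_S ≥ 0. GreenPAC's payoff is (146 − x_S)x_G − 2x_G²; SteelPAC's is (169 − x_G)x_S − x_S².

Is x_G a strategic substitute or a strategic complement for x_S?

strategic substitutes

Expanding GreenPAC's payoff: 146x_G − x_Sx_G − 2x_G².
∂π/∂x_G = 146 − x_S − 4x_G = 0, so x_G = 36.5 − 0.25x_S.
The best-response slope dx_G/dx_S = −0.25 < 0: the reaction function is downward-sloping, so the choices are strategic substitutes.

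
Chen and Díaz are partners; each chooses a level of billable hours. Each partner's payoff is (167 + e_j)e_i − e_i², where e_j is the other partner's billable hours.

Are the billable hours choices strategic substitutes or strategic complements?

Chen's payoff is (167 + e_D)e_C − e_C².
∂π/∂e_C = 167 + e_D − 2e_C = 0, so e_C = 83.5 + 0.5e_D.
The best-response slope de_C/de_D = 0.5 > 0: the reaction function is upward-sloping, so the choices are strategic complements.

strategic complements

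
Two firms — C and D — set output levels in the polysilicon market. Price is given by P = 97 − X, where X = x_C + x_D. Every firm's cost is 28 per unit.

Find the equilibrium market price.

51

Firm C's profit: π = x_C(97 − (x_C + x_D)) − 28x_C.
∂π/∂x_C = 69 − 2x_C − x_D = 0, so x_C = 34.5 − 0.5x_D.
Setting x_C = x_D in the reaction function: x_C = 34.5 − 0.5x_C, so x_C = 34.5 / 1.5 = 23.
Equilibrium price: P = 97 − 46 = 51.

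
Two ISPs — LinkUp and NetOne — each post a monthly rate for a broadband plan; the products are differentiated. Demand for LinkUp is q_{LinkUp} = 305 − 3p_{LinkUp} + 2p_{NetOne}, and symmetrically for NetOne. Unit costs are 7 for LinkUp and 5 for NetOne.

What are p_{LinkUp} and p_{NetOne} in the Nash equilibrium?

81.125, 80.375

LinkUp's profit: π = (p_{LinkUp} − 7)(305 − 3p_{LinkUp} + 2p_{NetOne}).
∂π/∂p_{LinkUp} = 326 − 6p_{LinkUp} + 2p_{NetOne} = 0 ⇒ p_{LinkUp} = 163/3 + (1/3)p_{NetOne}.
Similarly p_{NetOne} = 160/3 + (1/3)p_{LinkUp}.
Substituting the second reaction function into the first: p_{LinkUp} = 163/3 + (1/3)(160/3 + (1/3)p_{LinkUp}), which gives (8/9)p_{LinkUp} = 649/9 ⇒ p_{LinkUp} = 81.125.
Then p_{NetOne} = 160/3 + (1/3)·81.125 = 80.375.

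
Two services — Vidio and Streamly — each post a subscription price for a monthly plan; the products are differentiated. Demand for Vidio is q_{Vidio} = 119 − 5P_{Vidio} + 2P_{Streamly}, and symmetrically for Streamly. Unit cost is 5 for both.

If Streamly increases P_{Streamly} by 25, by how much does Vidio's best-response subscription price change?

Vidio's profit: π = (P_{Vidio} − 5)(119 − 5P_{Vidio} + 2P_{Streamly}).
∂π/∂P_{Vidio} = 144 − 10P_{Vidio} + 2P_{Streamly} = 0 ⇒ P_{Vidio} = 14.4 + 0.2P_{Streamly}.
The reaction-function slope is 0.2, so a 25-unit rise in P_{Streamly} moves P_{Vidio} by 0.2 × 25 = 5. Vidio's best response rises — the actions are strategic complements.

5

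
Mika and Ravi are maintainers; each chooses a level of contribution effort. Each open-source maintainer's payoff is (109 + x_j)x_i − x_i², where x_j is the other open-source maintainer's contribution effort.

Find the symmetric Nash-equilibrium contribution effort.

109

Mika's payoff is (109 + x_R)x_M − x_M².
∂π/∂x_M = 109 + x_R − 2x_M = 0, so x_M = 54.5 + 0.5x_R.
Setting x_M = x_R in the reaction function: x_M = 54.5 + 0.5x_M, so x_M = 54.5 / 0.5 = 109.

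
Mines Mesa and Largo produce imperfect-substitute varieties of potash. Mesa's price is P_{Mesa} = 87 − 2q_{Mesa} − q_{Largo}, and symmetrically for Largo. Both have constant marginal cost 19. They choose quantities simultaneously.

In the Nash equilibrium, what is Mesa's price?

46.2

Mine Mesa's profit: π = q_{Mesa}(87 − 2q_{Mesa} − q_{Largo}) − 19q_{Mesa}.
∂π/∂q_{Mesa} = 68 − 4q_{Mesa} − q_{Largo} = 0 ⇒ q_{Mesa} = 17 − 0.25q_{Largo}.
The game is symmetric, so in equilibrium q_{Largo} = q_{Mesa}: the reaction function gives 1.25q_{Mesa} = 17, hence q_{Mesa} = 13.6.
P_{Mesa} = 87 − 2·13.6 − 13.6 = 46.2.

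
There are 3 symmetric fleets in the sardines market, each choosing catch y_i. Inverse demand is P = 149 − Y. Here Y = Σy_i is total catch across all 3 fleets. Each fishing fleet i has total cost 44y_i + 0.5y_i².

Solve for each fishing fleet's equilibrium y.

21

A representative fishing fleet's profit is π_i = y_i(149 − Y) − 44y_i − 0.5y_i², with Y = y_i + Σ_{j≠i} y_j.
First-order condition: 105 − 3y_i − Σ_{j≠i} y_j = 0.
With identical fishing fleets, set every y_j = y: then 105 − 3y − 2y = 0, i.e. y = 105/5 = 21.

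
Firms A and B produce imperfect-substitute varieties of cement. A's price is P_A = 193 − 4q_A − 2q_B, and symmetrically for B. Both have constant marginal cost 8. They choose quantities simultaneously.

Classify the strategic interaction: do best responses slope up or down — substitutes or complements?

strategic substitutes

Firm A's profit: π = q_A(193 − 4q_A − 2q_B) − 8q_A.
∂π/∂q_A = 185 − 8q_A − 2q_B = 0 ⇒ q_A = 23.125 − 0.25q_B.
The best-response slope dq_A/dq_B = −0.25 < 0: the reaction function is downward-sloping, so the choices are strategic substitutes.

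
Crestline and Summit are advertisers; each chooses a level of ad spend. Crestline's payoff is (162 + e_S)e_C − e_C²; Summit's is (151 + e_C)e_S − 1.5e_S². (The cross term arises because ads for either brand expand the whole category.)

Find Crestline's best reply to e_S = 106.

134

Expanding Crestline's payoff: 162e_C + e_Se_C − e_C².
∂π/∂e_C = 162 + e_S − 2e_C = 0, so e_C = 81 + 0.5e_S.
At e_S = 106: e_C = 81 + 0.5·106 = 134.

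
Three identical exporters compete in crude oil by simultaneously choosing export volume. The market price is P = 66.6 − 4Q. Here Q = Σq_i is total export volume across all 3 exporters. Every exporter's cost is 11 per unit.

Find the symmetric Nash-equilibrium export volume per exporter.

A representative exporter's profit is π_i = q_i(66.6 − 4Q) − 11q_i, with Q = q_i + Σ_{j≠i} q_j.
First-order condition: 55.6 − 8q_i − 4Σ_{j≠i} q_j = 0.
With identical exporters, set every q_j = q: then 55.6 − 8q − 8q = 0, i.e. q = 55.6/16 = 3.475.

3.475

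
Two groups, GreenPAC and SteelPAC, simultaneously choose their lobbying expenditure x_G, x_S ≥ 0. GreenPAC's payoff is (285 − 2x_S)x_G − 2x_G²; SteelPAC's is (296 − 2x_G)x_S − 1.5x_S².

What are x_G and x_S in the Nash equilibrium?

Expanding GreenPAC's payoff: 285x_G − 2x_Sx_G − 2x_G².
∂π/∂x_G = 285 − 2x_S − 4x_G = 0, so x_G = 71.25 − 0.5x_S.
Likewise for SteelPAC: x_S = 296/3 − (2/3)x_G.
Solving the two reaction functions simultaneously: (1 − (−0.5)(−2/3))x_G = 71.25 − 0.5·(296/3), so (2/3)x_G = 263/12 and x_G = 32.875.
Then x_S = 296/3 − (2/3)·32.875 = 76.75.

32.875, 76.75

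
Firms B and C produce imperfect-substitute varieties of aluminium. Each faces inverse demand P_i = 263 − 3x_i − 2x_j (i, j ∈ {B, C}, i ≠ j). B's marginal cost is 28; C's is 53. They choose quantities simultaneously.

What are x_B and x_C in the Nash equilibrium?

30.9375, 24.6875

Firm B's profit: π = x_B(263 − 3x_B − 2x_C) − 28x_B.
∂π/∂x_B = 235 − 6x_B − 2x_C = 0 ⇒ x_B = 235/6 − (1/3)x_C.
Similarly x_C = 35 − (1/3)x_B.
Solving the two reaction functions simultaneously: (1 − (−1/3)(−1/3))x_B = 235/6 − (1/3)·35, so (8/9)x_B = 27.5 and x_B = 30.9375.
Then x_C = 35 − (1/3)·30.9375 = 24.6875.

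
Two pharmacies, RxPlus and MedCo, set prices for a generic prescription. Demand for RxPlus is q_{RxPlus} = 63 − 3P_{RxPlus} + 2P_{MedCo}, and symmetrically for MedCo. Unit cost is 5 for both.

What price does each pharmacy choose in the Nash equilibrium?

RxPlus's profit: π = (P_{RxPlus} − 5)(63 − 3P_{RxPlus} + 2P_{MedCo}).
∂π/∂P_{RxPlus} = 78 − 6P_{RxPlus} + 2P_{MedCo} = 0 ⇒ P_{RxPlus} = 13 + (1/3)P_{MedCo}.
The game is symmetric, so in equilibrium P_{MedCo} = P_{RxPlus}: the reaction function gives (2/3)P_{RxPlus} = 13, hence P_{RxPlus} = 19.5.

19.5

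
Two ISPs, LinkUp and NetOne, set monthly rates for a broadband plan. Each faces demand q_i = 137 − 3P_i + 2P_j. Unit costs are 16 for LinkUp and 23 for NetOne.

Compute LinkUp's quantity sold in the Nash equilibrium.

LinkUp's profit: π = (P_{LinkUp} − 16)(137 − 3P_{LinkUp} + 2P_{NetOne}).
∂π/∂P_{LinkUp} = 185 − 6P_{LinkUp} + 2P_{NetOne} = 0 ⇒ P_{LinkUp} = 185/6 + (1/3)P_{NetOne}.
Similarly P_{NetOne} = 103/3 + (1/3)P_{LinkUp}.
Plugging P_{NetOne} into LinkUp's best response: P_{LinkUp} = 185/6 + (1/3)(103/3 + (1/3)P_{LinkUp}) ⇒ (8/9)P_{LinkUp} = 761/18, so P_{LinkUp} = 47.5625.
Then P_{NetOne} = 103/3 + (1/3)·47.5625 = 50.1875.
q_{LinkUp} = 137 − 3·47.5625 + 2·50.1875 = 94.6875.

94.6875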